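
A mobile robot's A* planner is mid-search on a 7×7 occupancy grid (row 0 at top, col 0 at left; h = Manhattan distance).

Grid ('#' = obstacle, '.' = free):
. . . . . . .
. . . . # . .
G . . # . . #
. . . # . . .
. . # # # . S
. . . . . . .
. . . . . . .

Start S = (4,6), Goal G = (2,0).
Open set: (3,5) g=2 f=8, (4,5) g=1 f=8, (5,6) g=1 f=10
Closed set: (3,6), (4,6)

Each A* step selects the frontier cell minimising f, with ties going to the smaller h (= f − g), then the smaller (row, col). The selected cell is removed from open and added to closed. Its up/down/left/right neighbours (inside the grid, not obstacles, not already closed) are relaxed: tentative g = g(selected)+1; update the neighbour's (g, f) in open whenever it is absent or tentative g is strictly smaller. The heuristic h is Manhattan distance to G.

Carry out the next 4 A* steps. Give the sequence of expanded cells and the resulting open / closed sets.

step 1: expand (3,5) (f=8, h=6) → closed; open now [(2,5) g=3 f=8, (3,4) g=3 f=8, (4,5) g=1 f=8, (5,6) g=1 f=10]
step 2: expand (2,5) (f=8, h=5) → closed; open now [(1,5) g=4 f=10, (2,4) g=4 f=8, (3,4) g=3 f=8, (4,5) g=1 f=8, (5,6) g=1 f=10]
step 3: expand (2,4) (f=8, h=4) → closed; open now [(1,5) g=4 f=10, (3,4) g=3 f=8, (4,5) g=1 f=8, (5,6) g=1 f=10]
step 4: expand (3,4) (f=8, h=5) → closed; open now [(1,5) g=4 f=10, (4,5) g=1 f=8, (5,6) g=1 f=10]

order=[(3,5) → (2,5) → (2,4) → (3,4)]; open=[(1,5) g=4 f=10, (4,5) g=1 f=8, (5,6) g=1 f=10]; closed=[(2,4), (2,5), (3,4), (3,5), (3,6), (4,6)]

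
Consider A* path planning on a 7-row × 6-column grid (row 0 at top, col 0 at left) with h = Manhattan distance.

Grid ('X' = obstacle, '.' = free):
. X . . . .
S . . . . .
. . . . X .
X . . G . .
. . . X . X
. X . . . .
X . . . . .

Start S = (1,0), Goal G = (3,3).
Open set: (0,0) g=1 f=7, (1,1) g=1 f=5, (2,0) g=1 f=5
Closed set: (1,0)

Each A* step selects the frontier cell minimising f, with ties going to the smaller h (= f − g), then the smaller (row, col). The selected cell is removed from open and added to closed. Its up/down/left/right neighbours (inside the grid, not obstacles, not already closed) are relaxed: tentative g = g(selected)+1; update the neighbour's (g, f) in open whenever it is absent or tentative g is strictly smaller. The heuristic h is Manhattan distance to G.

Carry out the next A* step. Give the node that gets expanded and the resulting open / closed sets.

step 1: expand (1,1) (f=5, h=4) → closed; open now [(0,0) g=1 f=7, (1,2) g=2 f=5, (2,0) g=1 f=5, (2,1) g=2 f=5]

expanded=(1,1); open=[(0,0) g=1 f=7, (1,2) g=2 f=5, (2,0) g=1 f=5, (2,1) g=2 f=5]; closed=[(1,0), (1,1)]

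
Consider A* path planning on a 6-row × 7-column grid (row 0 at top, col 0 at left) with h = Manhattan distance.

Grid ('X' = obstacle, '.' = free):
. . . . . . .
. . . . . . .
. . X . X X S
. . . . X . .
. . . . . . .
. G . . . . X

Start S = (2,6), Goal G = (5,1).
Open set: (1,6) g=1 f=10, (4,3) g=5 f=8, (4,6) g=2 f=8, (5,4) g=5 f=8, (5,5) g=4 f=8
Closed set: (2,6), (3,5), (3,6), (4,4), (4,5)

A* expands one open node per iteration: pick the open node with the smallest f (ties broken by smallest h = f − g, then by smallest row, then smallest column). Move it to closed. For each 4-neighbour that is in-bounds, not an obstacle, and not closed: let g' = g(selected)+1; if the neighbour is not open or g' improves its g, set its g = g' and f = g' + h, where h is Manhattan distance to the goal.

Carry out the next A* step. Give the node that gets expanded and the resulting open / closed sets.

expanded=(4,3); open=[(1,6) g=1 f=10, (3,3) g=6 f=10, (4,2) g=6 f=8, (4,6) g=2 f=8, (5,3) g=6 f=8, (5,4) g=5 f=8, (5,5) g=4 f=8]; closed=[(2,6), (3,5), (3,6), (4,3), (4,4), (4,5)]

step 1: expand (4,3) (f=8, h=3) → closed; open now [(1,6) g=1 f=10, (3,3) g=6 f=10, (4,2) g=6 f=8, (4,6) g=2 f=8, (5,3) g=6 f=8, (5,4) g=5 f=8, (5,5) g=4 f=8]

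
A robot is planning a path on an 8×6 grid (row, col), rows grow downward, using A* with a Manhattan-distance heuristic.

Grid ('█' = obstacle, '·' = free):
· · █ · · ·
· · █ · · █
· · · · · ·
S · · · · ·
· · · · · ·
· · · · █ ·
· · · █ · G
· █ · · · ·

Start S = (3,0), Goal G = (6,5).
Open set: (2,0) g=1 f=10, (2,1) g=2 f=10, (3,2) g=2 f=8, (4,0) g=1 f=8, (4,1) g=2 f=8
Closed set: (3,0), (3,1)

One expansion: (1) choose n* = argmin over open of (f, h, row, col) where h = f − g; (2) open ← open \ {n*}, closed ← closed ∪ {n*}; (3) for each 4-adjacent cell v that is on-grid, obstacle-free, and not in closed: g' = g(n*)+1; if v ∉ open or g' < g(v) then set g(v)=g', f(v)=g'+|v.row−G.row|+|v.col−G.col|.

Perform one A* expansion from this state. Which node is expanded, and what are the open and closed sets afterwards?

step 1: expand (3,2) (f=8, h=6) → closed; open now [(2,0) g=1 f=10, (2,1) g=2 f=10, (2,2) g=3 f=10, (3,3) g=3 f=8, (4,0) g=1 f=8, (4,1) g=2 f=8, (4,2) g=3 f=8]

expanded=(3,2); open=[(2,0) g=1 f=10, (2,1) g=2 f=10, (2,2) g=3 f=10, (3,3) g=3 f=8, (4,0) g=1 f=8, (4,1) g=2 f=8, (4,2) g=3 f=8]; closed=[(3,0), (3,1), (3,2)]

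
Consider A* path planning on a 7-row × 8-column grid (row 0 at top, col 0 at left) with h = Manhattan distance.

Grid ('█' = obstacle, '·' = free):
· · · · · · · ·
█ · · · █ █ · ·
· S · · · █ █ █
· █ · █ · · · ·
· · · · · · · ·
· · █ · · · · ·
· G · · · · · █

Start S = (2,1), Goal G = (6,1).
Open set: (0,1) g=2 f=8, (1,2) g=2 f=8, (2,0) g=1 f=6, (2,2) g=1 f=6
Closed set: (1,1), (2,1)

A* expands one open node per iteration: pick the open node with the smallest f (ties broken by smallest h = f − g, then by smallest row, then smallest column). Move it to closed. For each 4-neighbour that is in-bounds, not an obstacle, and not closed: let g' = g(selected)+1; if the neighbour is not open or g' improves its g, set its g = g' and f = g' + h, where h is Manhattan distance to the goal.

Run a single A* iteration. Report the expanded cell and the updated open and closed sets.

step 1: expand (2,0) (f=6, h=5) → closed; open now [(0,1) g=2 f=8, (1,2) g=2 f=8, (2,2) g=1 f=6, (3,0) g=2 f=6]

expanded=(2,0); open=[(0,1) g=2 f=8, (1,2) g=2 f=8, (2,2) g=1 f=6, (3,0) g=2 f=6]; closed=[(1,1), (2,0), (2,1)]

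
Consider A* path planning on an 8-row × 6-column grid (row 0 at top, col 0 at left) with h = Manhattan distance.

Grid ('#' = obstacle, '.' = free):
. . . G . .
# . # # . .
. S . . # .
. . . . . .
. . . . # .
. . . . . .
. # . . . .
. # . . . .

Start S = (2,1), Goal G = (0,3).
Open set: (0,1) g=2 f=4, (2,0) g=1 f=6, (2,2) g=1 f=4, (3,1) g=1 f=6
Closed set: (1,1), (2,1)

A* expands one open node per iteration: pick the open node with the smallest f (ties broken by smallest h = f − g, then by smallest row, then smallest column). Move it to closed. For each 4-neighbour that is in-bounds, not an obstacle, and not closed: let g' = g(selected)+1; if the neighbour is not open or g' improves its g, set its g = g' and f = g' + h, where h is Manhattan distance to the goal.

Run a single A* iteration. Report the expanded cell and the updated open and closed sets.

step 1: expand (0,1) (f=4, h=2) → closed; open now [(0,0) g=3 f=6, (0,2) g=3 f=4, (2,0) g=1 f=6, (2,2) g=1 f=4, (3,1) g=1 f=6]

expanded=(0,1); open=[(0,0) g=3 f=6, (0,2) g=3 f=4, (2,0) g=1 f=6, (2,2) g=1 f=4, (3,1) g=1 f=6]; closed=[(0,1), (1,1), (2,1)]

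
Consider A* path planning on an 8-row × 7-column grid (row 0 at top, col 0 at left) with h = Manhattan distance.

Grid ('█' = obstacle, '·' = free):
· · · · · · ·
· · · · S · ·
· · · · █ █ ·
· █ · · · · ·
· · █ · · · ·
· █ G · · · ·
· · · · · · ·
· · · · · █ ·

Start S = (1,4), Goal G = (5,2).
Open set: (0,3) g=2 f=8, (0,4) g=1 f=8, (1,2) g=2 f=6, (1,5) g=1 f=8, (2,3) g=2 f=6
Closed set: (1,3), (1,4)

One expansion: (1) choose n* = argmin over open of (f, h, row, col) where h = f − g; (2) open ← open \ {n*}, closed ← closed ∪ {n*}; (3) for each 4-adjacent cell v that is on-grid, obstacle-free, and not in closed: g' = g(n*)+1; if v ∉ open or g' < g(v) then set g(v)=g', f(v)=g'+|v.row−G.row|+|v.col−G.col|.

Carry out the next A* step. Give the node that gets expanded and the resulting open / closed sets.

step 1: expand (1,2) (f=6, h=4) → closed; open now [(0,2) g=3 f=8, (0,3) g=2 f=8, (0,4) g=1 f=8, (1,1) g=3 f=8, (1,5) g=1 f=8, (2,2) g=3 f=6, (2,3) g=2 f=6]

expanded=(1,2); open=[(0,2) g=3 f=8, (0,3) g=2 f=8, (0,4) g=1 f=8, (1,1) g=3 f=8, (1,5) g=1 f=8, (2,2) g=3 f=6, (2,3) g=2 f=6]; closed=[(1,2), (1,3), (1,4)]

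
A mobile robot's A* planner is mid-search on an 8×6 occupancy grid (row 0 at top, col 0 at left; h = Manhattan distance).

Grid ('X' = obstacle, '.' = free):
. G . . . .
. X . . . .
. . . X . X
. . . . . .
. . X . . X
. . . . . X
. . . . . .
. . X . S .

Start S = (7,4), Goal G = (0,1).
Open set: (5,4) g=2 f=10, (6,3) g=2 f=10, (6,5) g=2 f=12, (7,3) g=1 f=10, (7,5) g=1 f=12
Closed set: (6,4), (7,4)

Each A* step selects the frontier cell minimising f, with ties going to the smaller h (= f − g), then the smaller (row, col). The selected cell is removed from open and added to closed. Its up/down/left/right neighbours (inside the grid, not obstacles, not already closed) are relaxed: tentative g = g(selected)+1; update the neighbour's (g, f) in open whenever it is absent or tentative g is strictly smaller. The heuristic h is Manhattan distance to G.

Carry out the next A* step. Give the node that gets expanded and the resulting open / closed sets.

step 1: expand (5,4) (f=10, h=8) → closed; open now [(4,4) g=3 f=10, (5,3) g=3 f=10, (6,3) g=2 f=10, (6,5) g=2 f=12, (7,3) g=1 f=10, (7,5) g=1 f=12]

expanded=(5,4); open=[(4,4) g=3 f=10, (5,3) g=3 f=10, (6,3) g=2 f=10, (6,5) g=2 f=12, (7,3) g=1 f=10, (7,5) g=1 f=12]; closed=[(5,4), (6,4), (7,4)]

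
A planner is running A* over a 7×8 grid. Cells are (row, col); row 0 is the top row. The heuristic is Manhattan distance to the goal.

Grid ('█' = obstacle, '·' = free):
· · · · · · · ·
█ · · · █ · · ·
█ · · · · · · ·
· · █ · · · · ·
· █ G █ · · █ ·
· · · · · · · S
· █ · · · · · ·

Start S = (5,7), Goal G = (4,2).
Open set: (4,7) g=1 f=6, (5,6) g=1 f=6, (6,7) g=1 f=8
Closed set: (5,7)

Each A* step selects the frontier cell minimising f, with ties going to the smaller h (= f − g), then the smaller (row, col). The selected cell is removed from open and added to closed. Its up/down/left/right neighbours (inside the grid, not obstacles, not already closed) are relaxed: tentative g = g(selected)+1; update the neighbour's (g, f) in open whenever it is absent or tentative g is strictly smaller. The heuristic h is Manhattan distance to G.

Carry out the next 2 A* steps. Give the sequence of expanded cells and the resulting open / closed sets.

step 1: expand (4,7) (f=6, h=5) → closed; open now [(3,7) g=2 f=8, (5,6) g=1 f=6, (6,7) g=1 f=8]
step 2: expand (5,6) (f=6, h=5) → closed; open now [(3,7) g=2 f=8, (5,5) g=2 f=6, (6,6) g=2 f=8, (6,7) g=1 f=8]

order=[(4,7) → (5,6)]; open=[(3,7) g=2 f=8, (5,5) g=2 f=6, (6,6) g=2 f=8, (6,7) g=1 f=8]; closed=[(4,7), (5,6), (5,7)]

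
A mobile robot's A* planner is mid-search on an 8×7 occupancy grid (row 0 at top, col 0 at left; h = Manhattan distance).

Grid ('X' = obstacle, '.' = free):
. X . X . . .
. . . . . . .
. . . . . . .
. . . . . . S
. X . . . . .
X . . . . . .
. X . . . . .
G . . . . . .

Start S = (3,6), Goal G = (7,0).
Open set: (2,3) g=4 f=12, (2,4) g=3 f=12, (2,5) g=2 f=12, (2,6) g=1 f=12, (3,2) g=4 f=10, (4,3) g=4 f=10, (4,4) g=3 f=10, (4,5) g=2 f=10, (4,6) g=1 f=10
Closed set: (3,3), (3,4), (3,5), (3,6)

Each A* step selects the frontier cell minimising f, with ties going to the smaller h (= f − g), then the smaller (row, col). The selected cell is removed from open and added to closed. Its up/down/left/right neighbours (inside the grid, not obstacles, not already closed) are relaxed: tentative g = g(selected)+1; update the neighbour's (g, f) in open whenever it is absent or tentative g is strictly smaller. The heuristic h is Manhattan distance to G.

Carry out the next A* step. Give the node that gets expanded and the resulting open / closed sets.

step 1: expand (3,2) (f=10, h=6) → closed; open now [(2,2) g=5 f=12, (2,3) g=4 f=12, (2,4) g=3 f=12, (2,5) g=2 f=12, (2,6) g=1 f=12, (3,1) g=5 f=10, (4,2) g=5 f=10, (4,3) g=4 f=10, (4,4) g=3 f=10, (4,5) g=2 f=10, (4,6) g=1 f=10]

expanded=(3,2); open=[(2,2) g=5 f=12, (2,3) g=4 f=12, (2,4) g=3 f=12, (2,5) g=2 f=12, (2,6) g=1 f=12, (3,1) g=5 f=10, (4,2) g=5 f=10, (4,3) g=4 f=10, (4,4) g=3 f=10, (4,5) g=2 f=10, (4,6) g=1 f=10]; closed=[(3,2), (3,3), (3,4), (3,5), (3,6)]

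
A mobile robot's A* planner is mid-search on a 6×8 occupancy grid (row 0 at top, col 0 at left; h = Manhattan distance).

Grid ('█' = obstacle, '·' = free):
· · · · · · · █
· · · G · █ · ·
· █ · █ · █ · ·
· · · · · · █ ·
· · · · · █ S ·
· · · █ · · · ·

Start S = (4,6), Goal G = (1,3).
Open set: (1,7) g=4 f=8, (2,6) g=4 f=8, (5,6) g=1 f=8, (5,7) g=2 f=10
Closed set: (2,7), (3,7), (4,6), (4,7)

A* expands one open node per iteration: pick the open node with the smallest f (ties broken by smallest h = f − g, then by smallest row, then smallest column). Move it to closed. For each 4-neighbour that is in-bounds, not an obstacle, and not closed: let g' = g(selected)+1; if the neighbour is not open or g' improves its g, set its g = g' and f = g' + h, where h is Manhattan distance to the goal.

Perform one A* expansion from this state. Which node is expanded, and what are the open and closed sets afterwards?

expanded=(1,7); open=[(1,6) g=5 f=8, (2,6) g=4 f=8, (5,6) g=1 f=8, (5,7) g=2 f=10]; closed=[(1,7), (2,7), (3,7), (4,6), (4,7)]

step 1: expand (1,7) (f=8, h=4) → closed; open now [(1,6) g=5 f=8, (2,6) g=4 f=8, (5,6) g=1 f=8, (5,7) g=2 f=10]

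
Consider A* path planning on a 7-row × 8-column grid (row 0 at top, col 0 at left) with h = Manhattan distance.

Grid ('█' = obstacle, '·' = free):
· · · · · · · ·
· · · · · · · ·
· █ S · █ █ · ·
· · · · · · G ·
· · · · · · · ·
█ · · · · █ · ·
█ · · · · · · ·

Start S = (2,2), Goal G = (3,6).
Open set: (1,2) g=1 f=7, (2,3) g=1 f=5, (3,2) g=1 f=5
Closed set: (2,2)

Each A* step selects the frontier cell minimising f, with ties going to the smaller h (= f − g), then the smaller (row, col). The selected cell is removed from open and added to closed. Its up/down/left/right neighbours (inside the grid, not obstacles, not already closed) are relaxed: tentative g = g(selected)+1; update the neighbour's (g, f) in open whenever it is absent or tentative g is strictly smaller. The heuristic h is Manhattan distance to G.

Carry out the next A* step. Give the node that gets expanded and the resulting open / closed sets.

expanded=(2,3); open=[(1,2) g=1 f=7, (1,3) g=2 f=7, (3,2) g=1 f=5, (3,3) g=2 f=5]; closed=[(2,2), (2,3)]

step 1: expand (2,3) (f=5, h=4) → closed; open now [(1,2) g=1 f=7, (1,3) g=2 f=7, (3,2) g=1 f=5, (3,3) g=2 f=5]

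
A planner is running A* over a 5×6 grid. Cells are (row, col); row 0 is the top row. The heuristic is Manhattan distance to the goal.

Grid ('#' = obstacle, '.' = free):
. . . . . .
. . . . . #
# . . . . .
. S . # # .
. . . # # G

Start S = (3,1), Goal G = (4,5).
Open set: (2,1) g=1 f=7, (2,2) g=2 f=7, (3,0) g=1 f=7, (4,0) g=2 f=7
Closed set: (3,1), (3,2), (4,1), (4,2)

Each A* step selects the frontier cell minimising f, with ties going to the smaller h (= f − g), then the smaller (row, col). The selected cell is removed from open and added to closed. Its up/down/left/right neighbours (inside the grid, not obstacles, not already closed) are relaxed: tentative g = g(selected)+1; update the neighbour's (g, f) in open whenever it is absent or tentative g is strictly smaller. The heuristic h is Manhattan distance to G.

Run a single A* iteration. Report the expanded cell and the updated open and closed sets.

expanded=(2,2); open=[(1,2) g=3 f=9, (2,1) g=1 f=7, (2,3) g=3 f=7, (3,0) g=1 f=7, (4,0) g=2 f=7]; closed=[(2,2), (3,1), (3,2), (4,1), (4,2)]

step 1: expand (2,2) (f=7, h=5) → closed; open now [(1,2) g=3 f=9, (2,1) g=1 f=7, (2,3) g=3 f=7, (3,0) g=1 f=7, (4,0) g=2 f=7]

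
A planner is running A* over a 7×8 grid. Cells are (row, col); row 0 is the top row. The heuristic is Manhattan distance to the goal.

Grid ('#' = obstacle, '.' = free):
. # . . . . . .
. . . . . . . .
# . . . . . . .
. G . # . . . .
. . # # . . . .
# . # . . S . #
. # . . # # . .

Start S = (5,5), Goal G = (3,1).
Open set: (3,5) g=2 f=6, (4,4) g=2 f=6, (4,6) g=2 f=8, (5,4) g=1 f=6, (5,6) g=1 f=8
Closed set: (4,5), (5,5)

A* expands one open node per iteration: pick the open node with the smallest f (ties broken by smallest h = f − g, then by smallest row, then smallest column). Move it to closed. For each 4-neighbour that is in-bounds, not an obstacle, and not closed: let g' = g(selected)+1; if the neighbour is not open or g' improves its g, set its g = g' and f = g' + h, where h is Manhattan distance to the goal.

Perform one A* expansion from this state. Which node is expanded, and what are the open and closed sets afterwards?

step 1: expand (3,5) (f=6, h=4) → closed; open now [(2,5) g=3 f=8, (3,4) g=3 f=6, (3,6) g=3 f=8, (4,4) g=2 f=6, (4,6) g=2 f=8, (5,4) g=1 f=6, (5,6) g=1 f=8]

expanded=(3,5); open=[(2,5) g=3 f=8, (3,4) g=3 f=6, (3,6) g=3 f=8, (4,4) g=2 f=6, (4,6) g=2 f=8, (5,4) g=1 f=6, (5,6) g=1 f=8]; closed=[(3,5), (4,5), (5,5)]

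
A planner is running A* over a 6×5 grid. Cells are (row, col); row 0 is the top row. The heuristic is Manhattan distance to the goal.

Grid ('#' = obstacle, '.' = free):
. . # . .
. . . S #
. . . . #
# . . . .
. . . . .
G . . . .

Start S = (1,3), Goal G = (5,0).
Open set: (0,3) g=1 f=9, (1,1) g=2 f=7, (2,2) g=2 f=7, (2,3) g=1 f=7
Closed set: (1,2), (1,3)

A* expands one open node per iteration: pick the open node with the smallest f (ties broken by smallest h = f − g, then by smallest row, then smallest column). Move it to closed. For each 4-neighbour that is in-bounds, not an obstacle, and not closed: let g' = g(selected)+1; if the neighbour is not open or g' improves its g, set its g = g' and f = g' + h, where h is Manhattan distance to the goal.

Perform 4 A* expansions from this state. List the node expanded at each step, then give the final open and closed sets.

step 1: expand (1,1) (f=7, h=5) → closed; open now [(0,1) g=3 f=9, (0,3) g=1 f=9, (1,0) g=3 f=7, (2,1) g=3 f=7, (2,2) g=2 f=7, (2,3) g=1 f=7]
step 2: expand (1,0) (f=7, h=4) → closed; open now [(0,0) g=4 f=9, (0,1) g=3 f=9, (0,3) g=1 f=9, (2,0) g=4 f=7, (2,1) g=3 f=7, (2,2) g=2 f=7, (2,3) g=1 f=7]
step 3: expand (2,0) (f=7, h=3) → closed; open now [(0,0) g=4 f=9, (0,1) g=3 f=9, (0,3) g=1 f=9, (2,1) g=3 f=7, (2,2) g=2 f=7, (2,3) g=1 f=7]
step 4: expand (2,1) (f=7, h=4) → closed; open now [(0,0) g=4 f=9, (0,1) g=3 f=9, (0,3) g=1 f=9, (2,2) g=2 f=7, (2,3) g=1 f=7, (3,1) g=4 f=7]

order=[(1,1) → (1,0) → (2,0) → (2,1)]; open=[(0,0) g=4 f=9, (0,1) g=3 f=9, (0,3) g=1 f=9, (2,2) g=2 f=7, (2,3) g=1 f=7, (3,1) g=4 f=7]; closed=[(1,0), (1,1), (1,2), (1,3), (2,0), (2,1)]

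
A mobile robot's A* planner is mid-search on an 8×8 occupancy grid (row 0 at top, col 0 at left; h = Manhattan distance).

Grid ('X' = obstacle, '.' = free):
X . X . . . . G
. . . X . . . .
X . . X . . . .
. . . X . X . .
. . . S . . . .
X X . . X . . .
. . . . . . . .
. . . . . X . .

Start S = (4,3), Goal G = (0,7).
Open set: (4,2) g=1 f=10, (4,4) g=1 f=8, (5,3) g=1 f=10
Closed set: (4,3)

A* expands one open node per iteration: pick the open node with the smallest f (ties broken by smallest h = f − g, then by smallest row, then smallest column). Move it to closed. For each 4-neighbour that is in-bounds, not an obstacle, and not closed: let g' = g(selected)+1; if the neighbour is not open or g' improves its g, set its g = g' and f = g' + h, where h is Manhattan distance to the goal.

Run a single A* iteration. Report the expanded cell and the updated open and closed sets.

expanded=(4,4); open=[(3,4) g=2 f=8, (4,2) g=1 f=10, (4,5) g=2 f=8, (5,3) g=1 f=10]; closed=[(4,3), (4,4)]

step 1: expand (4,4) (f=8, h=7) → closed; open now [(3,4) g=2 f=8, (4,2) g=1 f=10, (4,5) g=2 f=8, (5,3) g=1 f=10]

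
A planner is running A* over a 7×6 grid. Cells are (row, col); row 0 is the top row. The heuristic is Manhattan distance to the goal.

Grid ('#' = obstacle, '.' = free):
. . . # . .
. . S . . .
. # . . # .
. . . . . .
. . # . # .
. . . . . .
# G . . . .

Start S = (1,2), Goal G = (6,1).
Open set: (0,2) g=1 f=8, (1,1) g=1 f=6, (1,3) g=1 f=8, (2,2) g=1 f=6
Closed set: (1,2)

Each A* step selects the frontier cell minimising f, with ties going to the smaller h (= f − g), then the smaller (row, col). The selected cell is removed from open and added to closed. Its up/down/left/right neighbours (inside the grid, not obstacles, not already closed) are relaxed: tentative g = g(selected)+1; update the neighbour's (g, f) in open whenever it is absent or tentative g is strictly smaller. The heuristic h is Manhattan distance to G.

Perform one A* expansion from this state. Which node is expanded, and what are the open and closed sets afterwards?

expanded=(1,1); open=[(0,1) g=2 f=8, (0,2) g=1 f=8, (1,0) g=2 f=8, (1,3) g=1 f=8, (2,2) g=1 f=6]; closed=[(1,1), (1,2)]

step 1: expand (1,1) (f=6, h=5) → closed; open now [(0,1) g=2 f=8, (0,2) g=1 f=8, (1,0) g=2 f=8, (1,3) g=1 f=8, (2,2) g=1 f=6]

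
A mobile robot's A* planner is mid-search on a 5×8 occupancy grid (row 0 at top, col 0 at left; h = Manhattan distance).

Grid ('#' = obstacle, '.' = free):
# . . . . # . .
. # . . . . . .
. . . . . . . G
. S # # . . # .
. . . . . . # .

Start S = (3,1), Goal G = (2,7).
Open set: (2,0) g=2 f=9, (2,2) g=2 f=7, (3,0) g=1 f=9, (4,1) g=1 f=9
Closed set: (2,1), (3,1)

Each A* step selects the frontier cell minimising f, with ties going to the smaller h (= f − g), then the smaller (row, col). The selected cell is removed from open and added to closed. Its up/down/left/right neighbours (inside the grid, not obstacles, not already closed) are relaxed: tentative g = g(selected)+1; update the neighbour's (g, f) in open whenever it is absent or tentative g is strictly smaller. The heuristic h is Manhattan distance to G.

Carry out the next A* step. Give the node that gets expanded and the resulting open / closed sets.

expanded=(2,2); open=[(1,2) g=3 f=9, (2,0) g=2 f=9, (2,3) g=3 f=7, (3,0) g=1 f=9, (4,1) g=1 f=9]; closed=[(2,1), (2,2), (3,1)]

step 1: expand (2,2) (f=7, h=5) → closed; open now [(1,2) g=3 f=9, (2,0) g=2 f=9, (2,3) g=3 f=7, (3,0) g=1 f=9, (4,1) g=1 f=9]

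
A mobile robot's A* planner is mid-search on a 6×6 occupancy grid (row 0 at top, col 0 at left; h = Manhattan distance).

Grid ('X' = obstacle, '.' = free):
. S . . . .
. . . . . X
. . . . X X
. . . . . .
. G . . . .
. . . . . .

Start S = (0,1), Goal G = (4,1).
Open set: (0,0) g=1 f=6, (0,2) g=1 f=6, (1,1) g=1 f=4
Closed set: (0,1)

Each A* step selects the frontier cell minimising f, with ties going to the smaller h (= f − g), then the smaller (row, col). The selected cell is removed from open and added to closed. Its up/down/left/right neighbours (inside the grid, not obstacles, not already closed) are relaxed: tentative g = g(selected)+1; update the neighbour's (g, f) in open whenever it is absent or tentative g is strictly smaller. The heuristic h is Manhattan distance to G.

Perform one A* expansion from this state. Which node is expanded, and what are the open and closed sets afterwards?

step 1: expand (1,1) (f=4, h=3) → closed; open now [(0,0) g=1 f=6, (0,2) g=1 f=6, (1,0) g=2 f=6, (1,2) g=2 f=6, (2,1) g=2 f=4]

expanded=(1,1); open=[(0,0) g=1 f=6, (0,2) g=1 f=6, (1,0) g=2 f=6, (1,2) g=2 f=6, (2,1) g=2 f=4]; closed=[(0,1), (1,1)]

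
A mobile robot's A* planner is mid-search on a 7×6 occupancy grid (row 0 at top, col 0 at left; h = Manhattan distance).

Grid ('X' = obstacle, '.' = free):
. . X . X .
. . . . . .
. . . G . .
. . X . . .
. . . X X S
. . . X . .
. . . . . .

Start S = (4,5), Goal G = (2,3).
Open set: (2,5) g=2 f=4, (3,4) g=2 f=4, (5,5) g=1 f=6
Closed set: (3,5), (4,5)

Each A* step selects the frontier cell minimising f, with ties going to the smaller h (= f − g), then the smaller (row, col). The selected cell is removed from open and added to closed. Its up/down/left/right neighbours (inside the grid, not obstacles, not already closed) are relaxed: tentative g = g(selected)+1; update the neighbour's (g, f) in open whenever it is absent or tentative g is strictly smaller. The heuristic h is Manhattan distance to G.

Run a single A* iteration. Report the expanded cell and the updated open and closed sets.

step 1: expand (2,5) (f=4, h=2) → closed; open now [(1,5) g=3 f=6, (2,4) g=3 f=4, (3,4) g=2 f=4, (5,5) g=1 f=6]

expanded=(2,5); open=[(1,5) g=3 f=6, (2,4) g=3 f=4, (3,4) g=2 f=4, (5,5) g=1 f=6]; closed=[(2,5), (3,5), (4,5)]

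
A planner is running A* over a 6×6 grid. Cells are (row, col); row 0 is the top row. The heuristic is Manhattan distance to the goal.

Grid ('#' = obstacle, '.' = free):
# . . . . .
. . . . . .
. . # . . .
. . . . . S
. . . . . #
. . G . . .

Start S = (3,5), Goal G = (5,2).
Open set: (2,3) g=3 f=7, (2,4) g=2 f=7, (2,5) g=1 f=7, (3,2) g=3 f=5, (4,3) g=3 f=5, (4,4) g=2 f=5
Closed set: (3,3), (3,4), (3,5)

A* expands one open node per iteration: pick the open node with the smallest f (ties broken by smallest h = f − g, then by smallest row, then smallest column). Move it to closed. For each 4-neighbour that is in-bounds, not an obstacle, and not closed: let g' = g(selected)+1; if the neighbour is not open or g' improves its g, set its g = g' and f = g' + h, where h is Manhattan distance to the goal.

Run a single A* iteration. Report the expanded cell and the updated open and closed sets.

step 1: expand (3,2) (f=5, h=2) → closed; open now [(2,3) g=3 f=7, (2,4) g=2 f=7, (2,5) g=1 f=7, (3,1) g=4 f=7, (4,2) g=4 f=5, (4,3) g=3 f=5, (4,4) g=2 f=5]

expanded=(3,2); open=[(2,3) g=3 f=7, (2,4) g=2 f=7, (2,5) g=1 f=7, (3,1) g=4 f=7, (4,2) g=4 f=5, (4,3) g=3 f=5, (4,4) g=2 f=5]; closed=[(3,2), (3,3), (3,4), (3,5)]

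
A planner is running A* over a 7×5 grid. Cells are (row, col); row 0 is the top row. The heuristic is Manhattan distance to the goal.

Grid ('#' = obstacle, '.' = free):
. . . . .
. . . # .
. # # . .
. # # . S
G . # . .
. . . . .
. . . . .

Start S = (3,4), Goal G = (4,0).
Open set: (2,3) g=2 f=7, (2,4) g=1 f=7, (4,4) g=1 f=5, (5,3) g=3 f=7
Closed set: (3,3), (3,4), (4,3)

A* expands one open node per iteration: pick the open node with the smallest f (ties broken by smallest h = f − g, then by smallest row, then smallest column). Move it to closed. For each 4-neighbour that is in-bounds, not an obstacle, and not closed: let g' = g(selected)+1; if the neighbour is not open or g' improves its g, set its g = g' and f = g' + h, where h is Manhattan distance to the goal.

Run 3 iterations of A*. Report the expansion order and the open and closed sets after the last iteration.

step 1: expand (4,4) (f=5, h=4) → closed; open now [(2,3) g=2 f=7, (2,4) g=1 f=7, (5,3) g=3 f=7, (5,4) g=2 f=7]
step 2: expand (5,3) (f=7, h=4) → closed; open now [(2,3) g=2 f=7, (2,4) g=1 f=7, (5,2) g=4 f=7, (5,4) g=2 f=7, (6,3) g=4 f=9]
step 3: expand (5,2) (f=7, h=3) → closed; open now [(2,3) g=2 f=7, (2,4) g=1 f=7, (5,1) g=5 f=7, (5,4) g=2 f=7, (6,2) g=5 f=9, (6,3) g=4 f=9]

order=[(4,4) → (5,3) → (5,2)]; open=[(2,3) g=2 f=7, (2,4) g=1 f=7, (5,1) g=5 f=7, (5,4) g=2 f=7, (6,2) g=5 f=9, (6,3) g=4 f=9]; closed=[(3,3), (3,4), (4,3), (4,4), (5,2), (5,3)]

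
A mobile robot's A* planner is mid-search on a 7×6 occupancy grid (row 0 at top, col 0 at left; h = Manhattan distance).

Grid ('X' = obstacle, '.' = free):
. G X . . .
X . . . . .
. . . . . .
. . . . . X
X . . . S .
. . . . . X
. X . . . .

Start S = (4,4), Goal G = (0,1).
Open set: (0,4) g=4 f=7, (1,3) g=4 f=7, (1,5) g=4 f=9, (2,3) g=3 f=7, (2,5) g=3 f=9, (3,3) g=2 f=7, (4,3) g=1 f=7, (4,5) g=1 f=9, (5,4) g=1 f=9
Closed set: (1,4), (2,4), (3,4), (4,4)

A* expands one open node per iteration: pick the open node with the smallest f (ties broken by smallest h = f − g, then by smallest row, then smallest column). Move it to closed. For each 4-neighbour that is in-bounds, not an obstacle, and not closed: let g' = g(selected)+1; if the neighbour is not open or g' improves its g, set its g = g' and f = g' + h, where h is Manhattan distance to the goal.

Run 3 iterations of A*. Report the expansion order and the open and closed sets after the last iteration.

step 1: expand (0,4) (f=7, h=3) → closed; open now [(0,3) g=5 f=7, (0,5) g=5 f=9, (1,3) g=4 f=7, (1,5) g=4 f=9, (2,3) g=3 f=7, (2,5) g=3 f=9, (3,3) g=2 f=7, (4,3) g=1 f=7, (4,5) g=1 f=9, (5,4) g=1 f=9]
step 2: expand (0,3) (f=7, h=2) → closed; open now [(0,5) g=5 f=9, (1,3) g=4 f=7, (1,5) g=4 f=9, (2,3) g=3 f=7, (2,5) g=3 f=9, (3,3) g=2 f=7, (4,3) g=1 f=7, (4,5) g=1 f=9, (5,4) g=1 f=9]
step 3: expand (1,3) (f=7, h=3) → closed; open now [(0,5) g=5 f=9, (1,2) g=5 f=7, (1,5) g=4 f=9, (2,3) g=3 f=7, (2,5) g=3 f=9, (3,3) g=2 f=7, (4,3) g=1 f=7, (4,5) g=1 f=9, (5,4) g=1 f=9]

order=[(0,4) → (0,3) → (1,3)]; open=[(0,5) g=5 f=9, (1,2) g=5 f=7, (1,5) g=4 f=9, (2,3) g=3 f=7, (2,5) g=3 f=9, (3,3) g=2 f=7, (4,3) g=1 f=7, (4,5) g=1 f=9, (5,4) g=1 f=9]; closed=[(0,3), (0,4), (1,3), (1,4), (2,4), (3,4), (4,4)]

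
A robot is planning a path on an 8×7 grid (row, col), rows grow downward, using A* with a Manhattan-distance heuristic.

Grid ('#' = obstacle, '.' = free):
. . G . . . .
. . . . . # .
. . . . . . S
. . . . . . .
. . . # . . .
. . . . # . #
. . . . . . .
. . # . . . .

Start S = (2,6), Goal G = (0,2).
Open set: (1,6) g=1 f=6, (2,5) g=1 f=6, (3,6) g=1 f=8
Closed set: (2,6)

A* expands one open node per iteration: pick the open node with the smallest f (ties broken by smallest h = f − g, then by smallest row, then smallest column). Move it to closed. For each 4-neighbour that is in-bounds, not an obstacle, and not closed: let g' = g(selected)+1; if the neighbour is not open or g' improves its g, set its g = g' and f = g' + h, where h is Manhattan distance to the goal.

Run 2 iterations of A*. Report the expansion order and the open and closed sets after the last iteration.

step 1: expand (1,6) (f=6, h=5) → closed; open now [(0,6) g=2 f=6, (2,5) g=1 f=6, (3,6) g=1 f=8]
step 2: expand (0,6) (f=6, h=4) → closed; open now [(0,5) g=3 f=6, (2,5) g=1 f=6, (3,6) g=1 f=8]

order=[(1,6) → (0,6)]; open=[(0,5) g=3 f=6, (2,5) g=1 f=6, (3,6) g=1 f=8]; closed=[(0,6), (1,6), (2,6)]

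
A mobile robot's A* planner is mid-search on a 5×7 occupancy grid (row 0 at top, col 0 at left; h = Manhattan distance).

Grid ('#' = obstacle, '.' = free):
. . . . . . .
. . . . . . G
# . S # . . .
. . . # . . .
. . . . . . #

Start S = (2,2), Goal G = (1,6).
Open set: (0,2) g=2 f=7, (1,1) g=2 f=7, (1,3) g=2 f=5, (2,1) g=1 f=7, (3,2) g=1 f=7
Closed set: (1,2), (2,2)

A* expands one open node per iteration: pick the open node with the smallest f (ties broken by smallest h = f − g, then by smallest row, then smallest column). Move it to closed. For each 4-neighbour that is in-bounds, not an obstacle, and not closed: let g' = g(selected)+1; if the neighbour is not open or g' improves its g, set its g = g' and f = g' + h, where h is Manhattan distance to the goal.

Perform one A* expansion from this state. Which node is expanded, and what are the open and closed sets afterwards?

expanded=(1,3); open=[(0,2) g=2 f=7, (0,3) g=3 f=7, (1,1) g=2 f=7, (1,4) g=3 f=5, (2,1) g=1 f=7, (3,2) g=1 f=7]; closed=[(1,2), (1,3), (2,2)]

step 1: expand (1,3) (f=5, h=3) → closed; open now [(0,2) g=2 f=7, (0,3) g=3 f=7, (1,1) g=2 f=7, (1,4) g=3 f=5, (2,1) g=1 f=7, (3,2) g=1 f=7]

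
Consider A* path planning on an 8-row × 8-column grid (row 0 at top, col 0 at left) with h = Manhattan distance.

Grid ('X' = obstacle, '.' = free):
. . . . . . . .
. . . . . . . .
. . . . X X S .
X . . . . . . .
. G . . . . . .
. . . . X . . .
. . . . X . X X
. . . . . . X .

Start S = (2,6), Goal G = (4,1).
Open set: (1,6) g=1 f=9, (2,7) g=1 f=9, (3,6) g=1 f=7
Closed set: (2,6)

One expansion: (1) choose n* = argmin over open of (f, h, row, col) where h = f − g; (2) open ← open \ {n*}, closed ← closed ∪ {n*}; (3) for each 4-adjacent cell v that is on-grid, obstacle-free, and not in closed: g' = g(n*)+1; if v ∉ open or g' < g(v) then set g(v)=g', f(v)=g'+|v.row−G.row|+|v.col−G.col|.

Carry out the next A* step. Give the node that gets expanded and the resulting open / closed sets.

step 1: expand (3,6) (f=7, h=6) → closed; open now [(1,6) g=1 f=9, (2,7) g=1 f=9, (3,5) g=2 f=7, (3,7) g=2 f=9, (4,6) g=2 f=7]

expanded=(3,6); open=[(1,6) g=1 f=9, (2,7) g=1 f=9, (3,5) g=2 f=7, (3,7) g=2 f=9, (4,6) g=2 f=7]; closed=[(2,6), (3,6)]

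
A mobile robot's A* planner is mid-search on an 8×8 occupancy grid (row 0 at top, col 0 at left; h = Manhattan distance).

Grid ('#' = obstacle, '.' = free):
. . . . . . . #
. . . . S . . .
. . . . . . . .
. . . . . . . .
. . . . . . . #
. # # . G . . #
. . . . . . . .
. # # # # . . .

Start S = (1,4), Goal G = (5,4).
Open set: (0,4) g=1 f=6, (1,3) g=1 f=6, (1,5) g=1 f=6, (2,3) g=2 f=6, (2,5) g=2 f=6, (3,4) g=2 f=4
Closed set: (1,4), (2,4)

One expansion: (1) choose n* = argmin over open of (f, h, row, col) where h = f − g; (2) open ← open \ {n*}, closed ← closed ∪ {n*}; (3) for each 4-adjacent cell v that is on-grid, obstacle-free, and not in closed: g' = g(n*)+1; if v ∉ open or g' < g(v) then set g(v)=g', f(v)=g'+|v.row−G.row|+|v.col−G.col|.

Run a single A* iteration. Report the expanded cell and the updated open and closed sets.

step 1: expand (3,4) (f=4, h=2) → closed; open now [(0,4) g=1 f=6, (1,3) g=1 f=6, (1,5) g=1 f=6, (2,3) g=2 f=6, (2,5) g=2 f=6, (3,3) g=3 f=6, (3,5) g=3 f=6, (4,4) g=3 f=4]

expanded=(3,4); open=[(0,4) g=1 f=6, (1,3) g=1 f=6, (1,5) g=1 f=6, (2,3) g=2 f=6, (2,5) g=2 f=6, (3,3) g=3 f=6, (3,5) g=3 f=6, (4,4) g=3 f=4]; closed=[(1,4), (2,4), (3,4)]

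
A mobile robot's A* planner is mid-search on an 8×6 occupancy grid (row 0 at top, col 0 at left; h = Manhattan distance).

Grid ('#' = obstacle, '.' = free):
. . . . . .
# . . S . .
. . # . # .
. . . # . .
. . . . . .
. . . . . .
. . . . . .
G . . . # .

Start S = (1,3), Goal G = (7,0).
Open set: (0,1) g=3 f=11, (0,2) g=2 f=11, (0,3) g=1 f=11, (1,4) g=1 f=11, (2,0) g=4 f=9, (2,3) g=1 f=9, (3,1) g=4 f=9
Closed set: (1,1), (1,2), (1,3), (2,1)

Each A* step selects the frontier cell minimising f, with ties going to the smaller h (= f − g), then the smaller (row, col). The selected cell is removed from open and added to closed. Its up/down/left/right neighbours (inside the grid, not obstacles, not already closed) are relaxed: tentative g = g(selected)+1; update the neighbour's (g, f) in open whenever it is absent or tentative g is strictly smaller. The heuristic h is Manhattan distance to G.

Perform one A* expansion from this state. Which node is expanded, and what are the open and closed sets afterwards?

step 1: expand (2,0) (f=9, h=5) → closed; open now [(0,1) g=3 f=11, (0,2) g=2 f=11, (0,3) g=1 f=11, (1,4) g=1 f=11, (2,3) g=1 f=9, (3,0) g=5 f=9, (3,1) g=4 f=9]

expanded=(2,0); open=[(0,1) g=3 f=11, (0,2) g=2 f=11, (0,3) g=1 f=11, (1,4) g=1 f=11, (2,3) g=1 f=9, (3,0) g=5 f=9, (3,1) g=4 f=9]; closed=[(1,1), (1,2), (1,3), (2,0), (2,1)]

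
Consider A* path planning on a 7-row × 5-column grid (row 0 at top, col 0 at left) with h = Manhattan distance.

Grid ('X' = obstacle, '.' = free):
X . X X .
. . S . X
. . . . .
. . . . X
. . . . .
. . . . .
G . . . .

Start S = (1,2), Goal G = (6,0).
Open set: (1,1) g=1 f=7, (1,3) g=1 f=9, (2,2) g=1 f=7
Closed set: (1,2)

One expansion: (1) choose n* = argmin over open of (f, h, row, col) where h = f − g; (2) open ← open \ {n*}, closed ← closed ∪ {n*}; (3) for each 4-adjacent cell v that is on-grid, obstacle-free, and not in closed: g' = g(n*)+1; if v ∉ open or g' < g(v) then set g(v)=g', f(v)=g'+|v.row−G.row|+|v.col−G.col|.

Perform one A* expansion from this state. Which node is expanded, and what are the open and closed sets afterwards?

step 1: expand (1,1) (f=7, h=6) → closed; open now [(0,1) g=2 f=9, (1,0) g=2 f=7, (1,3) g=1 f=9, (2,1) g=2 f=7, (2,2) g=1 f=7]

expanded=(1,1); open=[(0,1) g=2 f=9, (1,0) g=2 f=7, (1,3) g=1 f=9, (2,1) g=2 f=7, (2,2) g=1 f=7]; closed=[(1,1), (1,2)]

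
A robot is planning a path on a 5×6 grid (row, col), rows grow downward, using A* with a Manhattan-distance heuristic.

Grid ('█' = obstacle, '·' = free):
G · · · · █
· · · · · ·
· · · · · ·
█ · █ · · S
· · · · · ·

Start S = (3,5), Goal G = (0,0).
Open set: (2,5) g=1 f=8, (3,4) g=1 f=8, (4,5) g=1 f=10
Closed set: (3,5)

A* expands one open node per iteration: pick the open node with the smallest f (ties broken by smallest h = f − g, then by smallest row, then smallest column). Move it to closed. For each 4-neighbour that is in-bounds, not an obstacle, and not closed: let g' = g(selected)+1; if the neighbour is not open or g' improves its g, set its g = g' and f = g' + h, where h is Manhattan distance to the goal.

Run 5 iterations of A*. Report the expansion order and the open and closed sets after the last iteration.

order=[(2,5) → (1,5) → (1,4) → (0,4) → (0,3)]; open=[(0,2) g=6 f=8, (1,3) g=4 f=8, (2,4) g=2 f=8, (3,4) g=1 f=8, (4,5) g=1 f=10]; closed=[(0,3), (0,4), (1,4), (1,5), (2,5), (3,5)]

step 1: expand (2,5) (f=8, h=7) → closed; open now [(1,5) g=2 f=8, (2,4) g=2 f=8, (3,4) g=1 f=8, (4,5) g=1 f=10]
step 2: expand (1,5) (f=8, h=6) → closed; open now [(1,4) g=3 f=8, (2,4) g=2 f=8, (3,4) g=1 f=8, (4,5) g=1 f=10]
step 3: expand (1,4) (f=8, h=5) → closed; open now [(0,4) g=4 f=8, (1,3) g=4 f=8, (2,4) g=2 f=8, (3,4) g=1 f=8, (4,5) g=1 f=10]
step 4: expand (0,4) (f=8, h=4) → closed; open now [(0,3) g=5 f=8, (1,3) g=4 f=8, (2,4) g=2 f=8, (3,4) g=1 f=8, (4,5) g=1 f=10]
step 5: expand (0,3) (f=8, h=3) → closed; open now [(0,2) g=6 f=8, (1,3) g=4 f=8, (2,4) g=2 f=8, (3,4) g=1 f=8, (4,5) g=1 f=10]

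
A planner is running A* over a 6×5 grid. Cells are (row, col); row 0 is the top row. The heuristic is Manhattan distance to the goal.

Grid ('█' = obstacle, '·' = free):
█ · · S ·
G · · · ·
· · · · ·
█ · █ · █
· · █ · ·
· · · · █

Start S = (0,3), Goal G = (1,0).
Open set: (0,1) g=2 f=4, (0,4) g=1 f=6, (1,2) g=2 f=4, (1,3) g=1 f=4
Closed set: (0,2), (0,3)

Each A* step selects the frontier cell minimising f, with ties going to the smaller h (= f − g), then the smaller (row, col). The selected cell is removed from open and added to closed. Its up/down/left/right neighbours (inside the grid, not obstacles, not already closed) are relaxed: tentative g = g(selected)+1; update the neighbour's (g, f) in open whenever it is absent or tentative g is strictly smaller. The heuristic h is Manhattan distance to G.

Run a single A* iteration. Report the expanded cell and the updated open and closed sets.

expanded=(0,1); open=[(0,4) g=1 f=6, (1,1) g=3 f=4, (1,2) g=2 f=4, (1,3) g=1 f=4]; closed=[(0,1), (0,2), (0,3)]

step 1: expand (0,1) (f=4, h=2) → closed; open now [(0,4) g=1 f=6, (1,1) g=3 f=4, (1,2) g=2 f=4, (1,3) g=1 f=4]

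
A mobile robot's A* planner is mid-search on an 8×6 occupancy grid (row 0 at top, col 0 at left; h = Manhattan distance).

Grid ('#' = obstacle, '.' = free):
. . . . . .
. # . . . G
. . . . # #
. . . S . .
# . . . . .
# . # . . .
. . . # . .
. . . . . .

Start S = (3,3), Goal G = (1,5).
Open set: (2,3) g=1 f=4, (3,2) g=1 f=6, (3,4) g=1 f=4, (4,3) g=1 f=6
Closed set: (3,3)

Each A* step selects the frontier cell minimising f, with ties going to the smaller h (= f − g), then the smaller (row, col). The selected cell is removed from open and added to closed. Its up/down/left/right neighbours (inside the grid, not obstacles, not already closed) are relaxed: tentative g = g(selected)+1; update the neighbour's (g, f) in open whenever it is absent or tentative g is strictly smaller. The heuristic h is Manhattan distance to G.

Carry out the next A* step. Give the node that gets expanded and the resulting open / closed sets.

expanded=(2,3); open=[(1,3) g=2 f=4, (2,2) g=2 f=6, (3,2) g=1 f=6, (3,4) g=1 f=4, (4,3) g=1 f=6]; closed=[(2,3), (3,3)]

step 1: expand (2,3) (f=4, h=3) → closed; open now [(1,3) g=2 f=4, (2,2) g=2 f=6, (3,2) g=1 f=6, (3,4) g=1 f=4, (4,3) g=1 f=6]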